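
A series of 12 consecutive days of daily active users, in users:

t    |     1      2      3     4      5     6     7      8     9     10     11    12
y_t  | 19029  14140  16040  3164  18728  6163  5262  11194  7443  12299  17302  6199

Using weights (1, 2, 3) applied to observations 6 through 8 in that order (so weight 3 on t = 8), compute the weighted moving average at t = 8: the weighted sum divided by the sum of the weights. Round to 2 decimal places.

8378.17

Weighted sum: 1·6163 + 2·5262 + 3·11194 = 6163 + 10524 + 33582 = 50269
Weight total: 1 + 2 + 3 = 6
WMA = 50269 / 6 = 8378.17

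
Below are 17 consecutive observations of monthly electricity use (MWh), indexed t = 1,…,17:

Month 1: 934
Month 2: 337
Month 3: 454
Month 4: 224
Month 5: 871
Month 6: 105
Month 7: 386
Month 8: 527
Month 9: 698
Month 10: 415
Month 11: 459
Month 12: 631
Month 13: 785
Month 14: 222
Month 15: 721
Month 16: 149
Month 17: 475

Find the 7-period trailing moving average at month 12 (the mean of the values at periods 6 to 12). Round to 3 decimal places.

460.143

Sum of periods 6–12: 105 + 386 + 527 + 698 + 415 + 459 + 631 = 3221
Divide by 7: 3221 / 7 = 460.143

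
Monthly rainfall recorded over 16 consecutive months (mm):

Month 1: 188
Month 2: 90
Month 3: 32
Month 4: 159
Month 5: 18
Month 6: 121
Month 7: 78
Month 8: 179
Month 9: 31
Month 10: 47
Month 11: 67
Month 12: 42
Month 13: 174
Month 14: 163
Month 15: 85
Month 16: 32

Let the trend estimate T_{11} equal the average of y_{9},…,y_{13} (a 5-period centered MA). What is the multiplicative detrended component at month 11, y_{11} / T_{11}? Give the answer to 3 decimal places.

0.928

Trend T_11 = (31 + 47 + 67 + 42 + 174) / 5 = 361/5 = 72.20000
Ratio to trend: 67 / 72.20000 = 0.928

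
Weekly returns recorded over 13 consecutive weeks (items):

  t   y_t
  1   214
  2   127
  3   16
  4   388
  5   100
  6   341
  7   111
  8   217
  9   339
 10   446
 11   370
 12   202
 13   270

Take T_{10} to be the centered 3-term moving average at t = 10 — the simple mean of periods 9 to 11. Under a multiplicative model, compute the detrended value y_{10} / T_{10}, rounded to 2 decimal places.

Trend T_10 = (339 + 446 + 370) / 3 = 1155/3 = 385.0000
Ratio to trend: 446 / 385.0000 = 1.16

1.16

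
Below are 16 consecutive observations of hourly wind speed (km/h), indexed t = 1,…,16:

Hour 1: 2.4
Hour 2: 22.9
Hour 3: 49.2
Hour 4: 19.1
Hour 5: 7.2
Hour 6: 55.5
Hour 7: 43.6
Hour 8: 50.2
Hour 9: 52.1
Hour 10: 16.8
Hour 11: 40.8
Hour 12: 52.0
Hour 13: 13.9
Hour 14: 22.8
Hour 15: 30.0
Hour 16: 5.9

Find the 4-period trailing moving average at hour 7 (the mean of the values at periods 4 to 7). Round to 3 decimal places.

31.350

Sum of periods 4–7: 19.1 + 7.2 + 55.5 + 43.6 = 125.4
Divide by 4: 125.4 / 4 = 31.350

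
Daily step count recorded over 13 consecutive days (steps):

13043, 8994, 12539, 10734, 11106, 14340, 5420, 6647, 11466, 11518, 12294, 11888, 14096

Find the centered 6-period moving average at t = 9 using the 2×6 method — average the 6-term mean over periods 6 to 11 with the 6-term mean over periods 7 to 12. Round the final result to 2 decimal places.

Sum over 6–11: 14340 + 5420 + 6647 + 11466 + 11518 + 12294 = 61685
Sum over 7–12: 5420 + 6647 + 11466 + 11518 + 12294 + 11888 = 59233
CMA at t=9 = (61685 + 59233) / (2·6) = 120918 / 12 = 10076.50

10076.50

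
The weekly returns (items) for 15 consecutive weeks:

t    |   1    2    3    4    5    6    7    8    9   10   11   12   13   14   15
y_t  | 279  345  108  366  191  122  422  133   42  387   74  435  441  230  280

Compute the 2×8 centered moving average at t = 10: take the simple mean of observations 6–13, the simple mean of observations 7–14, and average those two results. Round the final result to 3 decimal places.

Sum over 6–13: 122 + 422 + 133 + 42 + 387 + 74 + 435 + 441 = 2056
Sum over 7–14: 422 + 133 + 42 + 387 + 74 + 435 + 441 + 230 = 2164
CMA at t=10 = (2056 + 2164) / (2·8) = 4220 / 16 = 263.750

263.750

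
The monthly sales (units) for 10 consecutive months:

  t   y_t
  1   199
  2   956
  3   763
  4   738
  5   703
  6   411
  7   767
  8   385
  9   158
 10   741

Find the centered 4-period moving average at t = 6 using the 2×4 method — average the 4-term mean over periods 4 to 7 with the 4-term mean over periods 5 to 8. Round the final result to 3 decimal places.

610.625

Sum over 4–7: 738 + 703 + 411 + 767 = 2619
Sum over 5–8: 703 + 411 + 767 + 385 = 2266
CMA at t=6 = (2619 + 2266) / (2·4) = 4885 / 8 = 610.625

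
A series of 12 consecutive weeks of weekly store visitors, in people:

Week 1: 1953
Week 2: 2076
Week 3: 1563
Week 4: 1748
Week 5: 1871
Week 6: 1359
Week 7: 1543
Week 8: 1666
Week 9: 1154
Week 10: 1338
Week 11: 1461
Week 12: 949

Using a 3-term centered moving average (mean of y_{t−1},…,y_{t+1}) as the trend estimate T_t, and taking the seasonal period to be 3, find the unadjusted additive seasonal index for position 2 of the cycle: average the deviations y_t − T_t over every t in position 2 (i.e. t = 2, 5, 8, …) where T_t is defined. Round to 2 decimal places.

211.75

Season position 2 occurs at t = 2, 5, 8, 11 (where T_t is defined).
t=2: T_2 = 1864.0000; y_2 − T_2 = 2076 − 1864.0000 = 212.0000
t=5: T_5 = 1659.3333; y_5 − T_5 = 1871 − 1659.3333 = 211.6667
t=8: T_8 = 1454.3333; y_8 − T_8 = 1666 − 1454.3333 = 211.6667
t=11: T_11 = 1249.3333; y_11 − T_11 = 1461 − 1249.3333 = 211.6667
Mean deviation: (212.0000 + 211.6667 + 211.6667 + 211.6667) / 4 = 211.75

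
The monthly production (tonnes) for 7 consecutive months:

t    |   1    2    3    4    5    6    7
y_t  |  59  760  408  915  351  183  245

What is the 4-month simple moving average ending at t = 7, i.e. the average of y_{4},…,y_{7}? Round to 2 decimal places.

423.50

Sum of periods 4–7: 915 + 351 + 183 + 245 = 1694
Divide by 4: 1694 / 4 = 423.50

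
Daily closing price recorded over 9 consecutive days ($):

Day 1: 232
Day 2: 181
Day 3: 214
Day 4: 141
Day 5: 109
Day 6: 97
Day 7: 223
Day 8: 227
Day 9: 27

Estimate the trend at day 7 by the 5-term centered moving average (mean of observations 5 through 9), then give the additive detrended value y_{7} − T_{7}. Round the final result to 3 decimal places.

86.400

Trend T_7 = (109 + 97 + 223 + 227 + 27) / 5 = 683/5 = 136.60000
Detrended value: 223 − 136.60000 = 86.400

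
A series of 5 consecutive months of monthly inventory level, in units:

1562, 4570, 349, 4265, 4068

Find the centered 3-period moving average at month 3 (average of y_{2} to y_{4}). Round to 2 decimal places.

Sum of periods 2–4: 4570 + 349 + 4265 = 9184
Divide by 3: 9184 / 3 = 3061.33

3061.33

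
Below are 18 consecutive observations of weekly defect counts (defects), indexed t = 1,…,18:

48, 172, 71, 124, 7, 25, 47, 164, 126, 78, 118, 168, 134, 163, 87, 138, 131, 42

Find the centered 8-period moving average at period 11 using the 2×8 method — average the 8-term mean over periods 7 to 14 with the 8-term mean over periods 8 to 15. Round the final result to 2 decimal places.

Sum over 7–14: 47 + 164 + 126 + 78 + 118 + 168 + 134 + 163 = 998
Sum over 8–15: 164 + 126 + 78 + 118 + 168 + 134 + 163 + 87 = 1038
CMA at t=11 = (998 + 1038) / (2·8) = 2036 / 16 = 127.25

127.25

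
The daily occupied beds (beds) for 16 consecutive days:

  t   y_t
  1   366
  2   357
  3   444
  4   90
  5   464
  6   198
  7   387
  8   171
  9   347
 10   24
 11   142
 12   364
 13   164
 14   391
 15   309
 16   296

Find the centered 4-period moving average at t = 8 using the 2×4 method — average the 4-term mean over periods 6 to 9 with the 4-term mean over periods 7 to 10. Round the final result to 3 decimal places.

Sum over 6–9: 198 + 387 + 171 + 347 = 1103
Sum over 7–10: 387 + 171 + 347 + 24 = 929
CMA at t=8 = (1103 + 929) / (2·4) = 2032 / 8 = 254.000

254.000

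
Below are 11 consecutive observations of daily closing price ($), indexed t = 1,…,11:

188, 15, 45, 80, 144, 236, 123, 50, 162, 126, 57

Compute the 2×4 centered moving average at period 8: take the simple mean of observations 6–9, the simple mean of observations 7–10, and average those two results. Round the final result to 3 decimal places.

Sum over 6–9: 236 + 123 + 50 + 162 = 571
Sum over 7–10: 123 + 50 + 162 + 126 = 461
CMA at t=8 = (571 + 461) / (2·4) = 1032 / 8 = 129.000

129.000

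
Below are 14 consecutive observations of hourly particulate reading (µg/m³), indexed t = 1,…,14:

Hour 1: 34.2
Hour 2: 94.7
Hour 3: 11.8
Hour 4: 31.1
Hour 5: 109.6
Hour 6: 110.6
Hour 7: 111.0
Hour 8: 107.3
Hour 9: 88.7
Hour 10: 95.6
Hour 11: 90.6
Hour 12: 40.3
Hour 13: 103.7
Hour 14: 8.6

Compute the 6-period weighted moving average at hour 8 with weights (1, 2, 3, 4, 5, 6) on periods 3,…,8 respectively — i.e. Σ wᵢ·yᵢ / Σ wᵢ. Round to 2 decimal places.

97.33

Weighted sum: 1·11.8 + 2·31.1 + 3·109.6 + 4·110.6 + 5·111.0 + 6·107.3 = 11.8 + 62.2 + 328.8 + 442.4 + 555.0 + 643.8 = 2044.0
Weight total: 1 + 2 + 3 + 4 + 5 + 6 = 21
WMA = 2044.0 / 21 = 97.33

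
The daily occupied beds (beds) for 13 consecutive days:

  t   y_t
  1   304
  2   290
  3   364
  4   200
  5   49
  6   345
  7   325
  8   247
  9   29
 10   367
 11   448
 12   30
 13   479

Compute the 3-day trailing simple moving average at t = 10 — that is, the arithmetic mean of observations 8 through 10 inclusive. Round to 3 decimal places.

Sum of periods 8–10: 247 + 29 + 367 = 643
Divide by 3: 643 / 3 = 214.333

214.333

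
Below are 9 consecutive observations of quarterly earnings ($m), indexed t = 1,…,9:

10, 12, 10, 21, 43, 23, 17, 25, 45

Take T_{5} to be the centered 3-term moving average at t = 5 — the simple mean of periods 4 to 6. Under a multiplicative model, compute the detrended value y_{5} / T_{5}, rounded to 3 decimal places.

1.483

Trend T_5 = (21 + 43 + 23) / 3 = 87/3 = 29.00000
Ratio to trend: 43 / 29.00000 = 1.483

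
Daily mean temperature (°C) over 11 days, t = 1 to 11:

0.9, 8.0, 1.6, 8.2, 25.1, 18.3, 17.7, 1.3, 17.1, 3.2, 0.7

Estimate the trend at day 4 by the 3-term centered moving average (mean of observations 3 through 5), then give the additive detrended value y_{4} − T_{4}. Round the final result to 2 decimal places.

Trend T_4 = (1.6 + 8.2 + 25.1) / 3 = 34.9/3 = 11.6333
Detrended value: 8.2 − 11.6333 = -3.43

-3.43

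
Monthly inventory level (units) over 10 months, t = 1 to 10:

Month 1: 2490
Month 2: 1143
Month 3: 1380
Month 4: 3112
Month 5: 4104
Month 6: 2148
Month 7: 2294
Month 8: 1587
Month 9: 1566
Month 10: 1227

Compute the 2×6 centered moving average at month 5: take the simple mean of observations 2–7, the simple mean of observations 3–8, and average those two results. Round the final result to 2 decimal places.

Sum over 2–7: 1143 + 1380 + 3112 + 4104 + 2148 + 2294 = 14181
Sum over 3–8: 1380 + 3112 + 4104 + 2148 + 2294 + 1587 = 14625
CMA at t=5 = (14181 + 14625) / (2·6) = 28806 / 12 = 2400.50

2400.50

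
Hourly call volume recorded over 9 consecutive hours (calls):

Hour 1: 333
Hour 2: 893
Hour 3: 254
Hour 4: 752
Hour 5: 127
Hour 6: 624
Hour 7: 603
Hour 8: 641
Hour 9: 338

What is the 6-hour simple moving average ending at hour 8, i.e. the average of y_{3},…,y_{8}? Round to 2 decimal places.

500.17

Sum of periods 3–8: 254 + 752 + 127 + 624 + 603 + 641 = 3001
Divide by 6: 3001 / 6 = 500.17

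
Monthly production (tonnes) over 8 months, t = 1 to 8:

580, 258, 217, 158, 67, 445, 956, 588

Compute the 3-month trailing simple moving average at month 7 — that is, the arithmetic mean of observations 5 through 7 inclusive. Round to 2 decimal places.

Sum of periods 5–7: 67 + 445 + 956 = 1468
Divide by 3: 1468 / 3 = 489.33

489.33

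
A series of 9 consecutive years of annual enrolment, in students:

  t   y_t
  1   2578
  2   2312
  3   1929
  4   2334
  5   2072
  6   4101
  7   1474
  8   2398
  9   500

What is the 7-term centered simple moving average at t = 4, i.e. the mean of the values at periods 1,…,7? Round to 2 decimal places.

2400.00

Sum of periods 1–7: 2578 + 2312 + 1929 + 2334 + 2072 + 4101 + 1474 = 16800
Divide by 7: 16800 / 7 = 2400.00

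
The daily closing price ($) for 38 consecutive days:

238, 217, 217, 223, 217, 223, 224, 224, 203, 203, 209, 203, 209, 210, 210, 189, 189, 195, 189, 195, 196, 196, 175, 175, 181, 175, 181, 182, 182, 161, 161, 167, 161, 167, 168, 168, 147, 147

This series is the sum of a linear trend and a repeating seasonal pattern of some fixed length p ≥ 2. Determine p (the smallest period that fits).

7

First differences y_{t+1} − y_t: -21, 0, 6, -6, 6, 1, 0, -21, 0, 6, -6, 6, 1, 0, -21, 0, …
The difference pattern repeats every 7 terms and not for any smaller step, so p = 7.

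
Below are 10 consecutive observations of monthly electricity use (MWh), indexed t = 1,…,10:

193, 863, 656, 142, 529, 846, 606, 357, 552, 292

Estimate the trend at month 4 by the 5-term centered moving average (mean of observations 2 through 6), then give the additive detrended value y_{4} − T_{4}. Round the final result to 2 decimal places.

-465.20

Trend T_4 = (863 + 656 + 142 + 529 + 846) / 5 = 3036/5 = 607.2000
Detrended value: 142 − 607.2000 = -465.20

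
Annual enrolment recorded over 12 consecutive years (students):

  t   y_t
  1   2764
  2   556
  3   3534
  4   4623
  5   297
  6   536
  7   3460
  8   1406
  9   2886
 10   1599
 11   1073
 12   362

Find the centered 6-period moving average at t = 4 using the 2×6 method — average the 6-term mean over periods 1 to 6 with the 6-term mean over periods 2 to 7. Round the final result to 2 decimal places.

2109.67

Sum over 1–6: 2764 + 556 + 3534 + 4623 + 297 + 536 = 12310
Sum over 2–7: 556 + 3534 + 4623 + 297 + 536 + 3460 = 13006
CMA at t=4 = (12310 + 13006) / (2·6) = 25316 / 12 = 2109.67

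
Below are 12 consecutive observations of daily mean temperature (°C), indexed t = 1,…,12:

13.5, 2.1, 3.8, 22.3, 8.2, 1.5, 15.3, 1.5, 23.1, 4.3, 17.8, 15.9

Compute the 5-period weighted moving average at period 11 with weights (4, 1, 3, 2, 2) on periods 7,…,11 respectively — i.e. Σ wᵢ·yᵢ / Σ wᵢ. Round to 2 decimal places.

Weighted sum: 4·15.3 + 1·1.5 + 3·23.1 + 2·4.3 + 2·17.8 = 61.2 + 1.5 + 69.3 + 8.6 + 35.6 = 176.2
Weight total: 4 + 1 + 3 + 2 + 2 = 12
WMA = 176.2 / 12 = 14.68

14.68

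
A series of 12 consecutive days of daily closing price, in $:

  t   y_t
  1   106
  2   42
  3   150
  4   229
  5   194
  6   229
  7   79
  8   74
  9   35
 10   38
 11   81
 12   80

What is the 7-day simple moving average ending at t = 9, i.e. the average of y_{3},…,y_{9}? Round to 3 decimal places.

Sum of periods 3–9: 150 + 229 + 194 + 229 + 79 + 74 + 35 = 990
Divide by 7: 990 / 7 = 141.429

141.429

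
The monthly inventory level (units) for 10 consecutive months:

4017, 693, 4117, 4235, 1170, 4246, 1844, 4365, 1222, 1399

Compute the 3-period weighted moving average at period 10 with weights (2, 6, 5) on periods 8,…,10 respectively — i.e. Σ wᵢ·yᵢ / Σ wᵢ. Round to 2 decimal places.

Weighted sum: 2·4365 + 6·1222 + 5·1399 = 8730 + 7332 + 6995 = 23057
Weight total: 2 + 6 + 5 = 13
WMA = 23057 / 13 = 1773.62

1773.62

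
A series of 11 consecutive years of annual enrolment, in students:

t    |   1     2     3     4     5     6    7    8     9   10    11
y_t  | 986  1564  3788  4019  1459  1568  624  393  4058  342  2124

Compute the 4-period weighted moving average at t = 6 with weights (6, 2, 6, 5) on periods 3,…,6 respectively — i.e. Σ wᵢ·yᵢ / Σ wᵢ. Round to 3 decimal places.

2492.632

Weighted sum: 6·3788 + 2·4019 + 6·1459 + 5·1568 = 22728 + 8038 + 8754 + 7840 = 47360
Weight total: 6 + 2 + 6 + 5 = 19
WMA = 47360 / 19 = 2492.632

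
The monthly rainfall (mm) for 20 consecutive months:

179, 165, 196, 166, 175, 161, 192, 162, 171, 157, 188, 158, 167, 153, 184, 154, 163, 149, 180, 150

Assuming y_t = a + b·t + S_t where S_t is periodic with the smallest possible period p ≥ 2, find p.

First differences y_{t+1} − y_t: -14, 31, -30, 9, -14, 31, -30, 9, -14, 31, …
The difference pattern repeats every 4 terms and not for any smaller step, so p = 4.

4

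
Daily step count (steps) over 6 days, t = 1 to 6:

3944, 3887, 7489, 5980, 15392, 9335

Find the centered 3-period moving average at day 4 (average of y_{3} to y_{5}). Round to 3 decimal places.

Sum of periods 3–5: 7489 + 5980 + 15392 = 28861
Divide by 3: 28861 / 3 = 9620.333

9620.333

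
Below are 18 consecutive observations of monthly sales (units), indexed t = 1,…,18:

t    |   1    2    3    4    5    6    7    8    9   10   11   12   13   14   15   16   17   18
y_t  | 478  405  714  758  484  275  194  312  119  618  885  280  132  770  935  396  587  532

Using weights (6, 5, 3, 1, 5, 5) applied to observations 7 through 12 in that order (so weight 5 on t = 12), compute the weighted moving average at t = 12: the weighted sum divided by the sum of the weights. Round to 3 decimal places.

380.960

Weighted sum: 6·194 + 5·312 + 3·119 + 1·618 + 5·885 + 5·280 = 1164 + 1560 + 357 + 618 + 4425 + 1400 = 9524
Weight total: 6 + 5 + 3 + 1 + 5 + 5 = 25
WMA = 9524 / 25 = 380.960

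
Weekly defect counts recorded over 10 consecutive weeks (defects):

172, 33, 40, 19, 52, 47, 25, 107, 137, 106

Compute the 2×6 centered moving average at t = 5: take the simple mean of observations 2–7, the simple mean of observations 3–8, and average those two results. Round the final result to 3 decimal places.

42.167

Sum over 2–7: 33 + 40 + 19 + 52 + 47 + 25 = 216
Sum over 3–8: 40 + 19 + 52 + 47 + 25 + 107 = 290
CMA at t=5 = (216 + 290) / (2·6) = 506 / 12 = 42.167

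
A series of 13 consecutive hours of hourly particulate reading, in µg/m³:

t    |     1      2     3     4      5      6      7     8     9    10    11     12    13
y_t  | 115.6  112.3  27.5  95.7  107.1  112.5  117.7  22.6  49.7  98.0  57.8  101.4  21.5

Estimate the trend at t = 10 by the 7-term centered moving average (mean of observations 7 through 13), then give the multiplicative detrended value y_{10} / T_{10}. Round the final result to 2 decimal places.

1.46

Trend T_10 = (117.7 + 22.6 + 49.7 + 98.0 + 57.8 + 101.4 + 21.5) / 7 = 468.7/7 = 66.9571
Ratio to trend: 98.0 / 66.9571 = 1.46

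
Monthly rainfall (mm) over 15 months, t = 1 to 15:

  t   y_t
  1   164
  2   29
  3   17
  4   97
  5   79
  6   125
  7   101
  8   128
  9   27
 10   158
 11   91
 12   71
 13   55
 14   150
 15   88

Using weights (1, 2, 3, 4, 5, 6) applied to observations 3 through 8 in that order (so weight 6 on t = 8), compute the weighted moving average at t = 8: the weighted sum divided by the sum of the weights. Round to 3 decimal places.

105.762

Weighted sum: 1·17 + 2·97 + 3·79 + 4·125 + 5·101 + 6·128 = 17 + 194 + 237 + 500 + 505 + 768 = 2221
Weight total: 1 + 2 + 3 + 4 + 5 + 6 = 21
WMA = 2221 / 21 = 105.762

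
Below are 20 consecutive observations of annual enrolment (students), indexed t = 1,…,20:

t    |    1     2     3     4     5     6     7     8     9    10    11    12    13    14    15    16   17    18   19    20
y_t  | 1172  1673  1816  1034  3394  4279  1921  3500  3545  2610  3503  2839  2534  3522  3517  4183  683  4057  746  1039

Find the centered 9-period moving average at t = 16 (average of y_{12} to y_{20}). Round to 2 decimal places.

Sum of periods 12–20: 2839 + 2534 + 3522 + 3517 + 4183 + 683 + 4057 + 746 + 1039 = 23120
Divide by 9: 23120 / 9 = 2568.89

2568.89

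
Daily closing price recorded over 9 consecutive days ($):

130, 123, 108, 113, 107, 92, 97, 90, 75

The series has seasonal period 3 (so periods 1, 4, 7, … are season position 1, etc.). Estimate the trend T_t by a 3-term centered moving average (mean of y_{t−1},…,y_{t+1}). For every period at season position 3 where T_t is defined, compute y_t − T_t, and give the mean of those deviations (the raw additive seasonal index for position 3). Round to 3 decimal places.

Season position 3 occurs at t = 3, 6 (where T_t is defined).
t=3: T_3 = 114.66667; y_3 − T_3 = 108 − 114.66667 = -6.66667
t=6: T_6 = 98.66667; y_6 − T_6 = 92 − 98.66667 = -6.66667
Mean deviation: (-6.66667 + -6.66667) / 2 = -6.667

-6.667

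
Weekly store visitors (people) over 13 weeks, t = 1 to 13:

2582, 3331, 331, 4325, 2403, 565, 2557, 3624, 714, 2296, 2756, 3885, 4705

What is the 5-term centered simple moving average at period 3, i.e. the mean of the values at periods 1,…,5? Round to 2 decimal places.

Sum of periods 1–5: 2582 + 3331 + 331 + 4325 + 2403 = 12972
Divide by 5: 12972 / 5 = 2594.40

2594.40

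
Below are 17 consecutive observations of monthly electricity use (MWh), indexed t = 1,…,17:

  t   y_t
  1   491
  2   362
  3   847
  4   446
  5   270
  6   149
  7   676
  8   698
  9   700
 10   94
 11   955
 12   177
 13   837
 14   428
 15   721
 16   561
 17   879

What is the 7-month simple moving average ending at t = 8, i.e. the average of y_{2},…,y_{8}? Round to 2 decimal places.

492.57

Sum of periods 2–8: 362 + 847 + 446 + 270 + 149 + 676 + 698 = 3448
Divide by 7: 3448 / 7 = 492.57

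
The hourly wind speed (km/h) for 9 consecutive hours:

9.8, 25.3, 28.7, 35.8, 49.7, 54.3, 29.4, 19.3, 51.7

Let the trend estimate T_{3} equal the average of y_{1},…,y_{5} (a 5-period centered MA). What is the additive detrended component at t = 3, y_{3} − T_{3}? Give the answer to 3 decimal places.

Trend T_3 = (9.8 + 25.3 + 28.7 + 35.8 + 49.7) / 5 = 149.3/5 = 29.86000
Detrended value: 28.7 − 29.86000 = -1.160

-1.160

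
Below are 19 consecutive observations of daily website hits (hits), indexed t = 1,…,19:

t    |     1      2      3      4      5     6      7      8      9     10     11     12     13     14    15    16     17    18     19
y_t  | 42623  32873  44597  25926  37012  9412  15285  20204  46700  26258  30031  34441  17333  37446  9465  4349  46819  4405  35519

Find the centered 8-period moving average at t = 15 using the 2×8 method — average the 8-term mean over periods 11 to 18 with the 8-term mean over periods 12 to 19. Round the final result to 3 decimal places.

23379.125

Sum over 11–18: 30031 + 34441 + 17333 + 37446 + 9465 + 4349 + 46819 + 4405 = 184289
Sum over 12–19: 34441 + 17333 + 37446 + 9465 + 4349 + 46819 + 4405 + 35519 = 189777
CMA at t=15 = (184289 + 189777) / (2·8) = 374066 / 16 = 23379.125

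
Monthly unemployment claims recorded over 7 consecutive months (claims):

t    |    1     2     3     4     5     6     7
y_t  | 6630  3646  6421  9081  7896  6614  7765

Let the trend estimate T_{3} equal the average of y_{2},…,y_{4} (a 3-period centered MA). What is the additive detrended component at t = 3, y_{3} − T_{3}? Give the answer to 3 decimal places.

Trend T_3 = (3646 + 6421 + 9081) / 3 = 19148/3 = 6382.66667
Detrended value: 6421 − 6382.66667 = 38.333

38.333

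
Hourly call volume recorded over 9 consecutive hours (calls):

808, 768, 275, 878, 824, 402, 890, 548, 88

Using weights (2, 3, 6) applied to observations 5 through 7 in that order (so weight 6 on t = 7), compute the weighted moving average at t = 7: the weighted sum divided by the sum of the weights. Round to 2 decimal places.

744.91

Weighted sum: 2·824 + 3·402 + 6·890 = 1648 + 1206 + 5340 = 8194
Weight total: 2 + 3 + 6 = 11
WMA = 8194 / 11 = 744.91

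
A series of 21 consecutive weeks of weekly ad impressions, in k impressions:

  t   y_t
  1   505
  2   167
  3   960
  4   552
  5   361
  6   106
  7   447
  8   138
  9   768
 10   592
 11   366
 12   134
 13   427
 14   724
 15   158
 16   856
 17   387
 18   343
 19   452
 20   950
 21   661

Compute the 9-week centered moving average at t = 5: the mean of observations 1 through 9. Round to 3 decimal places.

Sum of periods 1–9: 505 + 167 + 960 + 552 + 361 + 106 + 447 + 138 + 768 = 4004
Divide by 9: 4004 / 9 = 444.889

444.889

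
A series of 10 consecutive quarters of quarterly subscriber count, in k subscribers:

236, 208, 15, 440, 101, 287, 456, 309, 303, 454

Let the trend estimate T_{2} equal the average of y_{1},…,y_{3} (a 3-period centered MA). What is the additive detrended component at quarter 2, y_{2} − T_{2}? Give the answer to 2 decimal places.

55.00

Trend T_2 = (236 + 208 + 15) / 3 = 459/3 = 153.0000
Detrended value: 208 − 153.0000 = 55.00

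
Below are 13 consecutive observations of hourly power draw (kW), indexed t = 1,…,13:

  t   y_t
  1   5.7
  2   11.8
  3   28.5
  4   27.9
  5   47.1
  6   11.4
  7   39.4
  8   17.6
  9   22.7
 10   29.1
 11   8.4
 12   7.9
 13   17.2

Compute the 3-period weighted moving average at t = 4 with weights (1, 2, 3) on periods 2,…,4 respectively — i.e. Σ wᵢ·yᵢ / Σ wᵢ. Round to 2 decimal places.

25.42

Weighted sum: 1·11.8 + 2·28.5 + 3·27.9 = 11.8 + 57.0 + 83.7 = 152.5
Weight total: 1 + 2 + 3 = 6
WMA = 152.5 / 6 = 25.42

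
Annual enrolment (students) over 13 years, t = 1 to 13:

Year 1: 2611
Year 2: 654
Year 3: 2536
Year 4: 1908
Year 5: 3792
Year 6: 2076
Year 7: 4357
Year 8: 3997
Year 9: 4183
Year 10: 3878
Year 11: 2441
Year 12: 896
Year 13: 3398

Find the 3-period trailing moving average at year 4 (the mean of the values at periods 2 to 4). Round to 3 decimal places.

1699.333

Sum of periods 2–4: 654 + 2536 + 1908 = 5098
Divide by 3: 5098 / 3 = 1699.333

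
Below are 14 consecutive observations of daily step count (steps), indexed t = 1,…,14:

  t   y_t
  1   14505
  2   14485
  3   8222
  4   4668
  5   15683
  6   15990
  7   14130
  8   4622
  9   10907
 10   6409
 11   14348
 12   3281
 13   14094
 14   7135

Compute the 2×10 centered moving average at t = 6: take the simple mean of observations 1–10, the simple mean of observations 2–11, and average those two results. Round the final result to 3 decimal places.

Sum over 1–10: 14505 + 14485 + 8222 + 4668 + 15683 + 15990 + 14130 + 4622 + 10907 + 6409 = 109621
Sum over 2–11: 14485 + 8222 + 4668 + 15683 + 15990 + 14130 + 4622 + 10907 + 6409 + 14348 = 109464
CMA at t=6 = (109621 + 109464) / (2·10) = 219085 / 20 = 10954.250

10954.250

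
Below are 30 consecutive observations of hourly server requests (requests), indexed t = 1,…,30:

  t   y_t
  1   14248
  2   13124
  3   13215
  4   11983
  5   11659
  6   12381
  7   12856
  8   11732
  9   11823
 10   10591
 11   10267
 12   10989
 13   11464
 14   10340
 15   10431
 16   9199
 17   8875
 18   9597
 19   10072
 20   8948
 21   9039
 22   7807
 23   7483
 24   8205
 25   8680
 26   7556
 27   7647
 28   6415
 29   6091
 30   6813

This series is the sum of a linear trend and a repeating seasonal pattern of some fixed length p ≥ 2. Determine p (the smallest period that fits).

First differences y_{t+1} − y_t: -1124, 91, -1232, -324, 722, 475, -1124, 91, -1232, -324, 722, 475, -1124, 91, …
The difference pattern repeats every 6 terms and not for any smaller step, so p = 6.

6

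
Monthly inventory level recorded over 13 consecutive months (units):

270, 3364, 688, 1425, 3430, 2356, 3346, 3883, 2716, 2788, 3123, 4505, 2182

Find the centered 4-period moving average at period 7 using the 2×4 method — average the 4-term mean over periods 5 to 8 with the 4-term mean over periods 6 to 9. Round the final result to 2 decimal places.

Sum over 5–8: 3430 + 2356 + 3346 + 3883 = 13015
Sum over 6–9: 2356 + 3346 + 3883 + 2716 = 12301
CMA at t=7 = (13015 + 12301) / (2·4) = 25316 / 8 = 3164.50

3164.50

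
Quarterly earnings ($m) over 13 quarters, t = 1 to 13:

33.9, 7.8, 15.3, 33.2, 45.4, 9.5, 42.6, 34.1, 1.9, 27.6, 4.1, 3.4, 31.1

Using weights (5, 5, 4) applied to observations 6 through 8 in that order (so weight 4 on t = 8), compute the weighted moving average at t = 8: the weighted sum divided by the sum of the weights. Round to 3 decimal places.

28.350

Weighted sum: 5·9.5 + 5·42.6 + 4·34.1 = 47.5 + 213.0 + 136.4 = 396.9
Weight total: 5 + 5 + 4 = 14
WMA = 396.9 / 14 = 28.350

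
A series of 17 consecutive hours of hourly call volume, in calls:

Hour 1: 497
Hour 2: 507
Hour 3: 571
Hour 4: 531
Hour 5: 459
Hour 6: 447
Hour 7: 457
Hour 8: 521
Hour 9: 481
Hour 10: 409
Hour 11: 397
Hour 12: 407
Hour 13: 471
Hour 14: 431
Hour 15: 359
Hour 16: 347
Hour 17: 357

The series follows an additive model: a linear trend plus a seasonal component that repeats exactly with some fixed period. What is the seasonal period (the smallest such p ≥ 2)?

First differences y_{t+1} − y_t: 10, 64, -40, -72, -12, 10, 64, -40, -72, -12, 10, 64, …
The difference pattern repeats every 5 terms and not for any smaller step, so p = 5.

5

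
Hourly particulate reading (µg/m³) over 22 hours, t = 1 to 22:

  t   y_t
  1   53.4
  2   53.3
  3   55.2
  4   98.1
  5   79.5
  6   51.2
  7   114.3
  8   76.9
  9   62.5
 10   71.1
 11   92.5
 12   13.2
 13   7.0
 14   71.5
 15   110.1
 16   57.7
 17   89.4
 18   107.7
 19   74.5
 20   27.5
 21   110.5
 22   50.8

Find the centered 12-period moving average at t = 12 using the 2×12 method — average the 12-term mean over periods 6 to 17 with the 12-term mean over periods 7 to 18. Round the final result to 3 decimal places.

70.471

Sum over 6–17: 51.2 + 114.3 + 76.9 + 62.5 + 71.1 + 92.5 + 13.2 + 7.0 + 71.5 + 110.1 + 57.7 + 89.4 = 817.4
Sum over 7–18: 114.3 + 76.9 + 62.5 + 71.1 + 92.5 + 13.2 + 7.0 + 71.5 + 110.1 + 57.7 + 89.4 + 107.7 = 873.9
CMA at t=12 = (817.4 + 873.9) / (2·12) = 1691.3 / 24 = 70.471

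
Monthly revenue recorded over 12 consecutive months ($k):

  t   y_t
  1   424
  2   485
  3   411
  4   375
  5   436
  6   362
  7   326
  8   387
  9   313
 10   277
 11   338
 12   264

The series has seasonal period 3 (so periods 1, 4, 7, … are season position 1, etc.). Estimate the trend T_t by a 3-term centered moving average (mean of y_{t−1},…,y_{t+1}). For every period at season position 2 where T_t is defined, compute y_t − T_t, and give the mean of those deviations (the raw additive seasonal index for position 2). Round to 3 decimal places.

45.000

Season position 2 occurs at t = 2, 5, 8, 11 (where T_t is defined).
t=2: T_2 = 440.00000; y_2 − T_2 = 485 − 440.00000 = 45.00000
t=5: T_5 = 391.00000; y_5 − T_5 = 436 − 391.00000 = 45.00000
t=8: T_8 = 342.00000; y_8 − T_8 = 387 − 342.00000 = 45.00000
t=11: T_11 = 293.00000; y_11 − T_11 = 338 − 293.00000 = 45.00000
Mean deviation: (45.00000 + 45.00000 + 45.00000 + 45.00000) / 4 = 45.000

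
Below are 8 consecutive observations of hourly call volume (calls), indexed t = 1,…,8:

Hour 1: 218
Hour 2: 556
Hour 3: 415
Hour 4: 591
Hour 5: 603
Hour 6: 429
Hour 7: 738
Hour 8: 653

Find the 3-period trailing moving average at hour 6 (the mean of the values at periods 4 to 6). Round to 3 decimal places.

541.000

Sum of periods 4–6: 591 + 603 + 429 = 1623
Divide by 3: 1623 / 3 = 541.000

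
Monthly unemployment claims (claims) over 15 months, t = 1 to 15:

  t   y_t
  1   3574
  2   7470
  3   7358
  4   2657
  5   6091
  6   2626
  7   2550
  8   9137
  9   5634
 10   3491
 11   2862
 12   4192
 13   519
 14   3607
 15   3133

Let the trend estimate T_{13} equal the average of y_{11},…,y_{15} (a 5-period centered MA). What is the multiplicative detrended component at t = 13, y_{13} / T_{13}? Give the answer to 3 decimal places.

Trend T_13 = (2862 + 4192 + 519 + 3607 + 3133) / 5 = 14313/5 = 2862.60000
Ratio to trend: 519 / 2862.60000 = 0.181

0.181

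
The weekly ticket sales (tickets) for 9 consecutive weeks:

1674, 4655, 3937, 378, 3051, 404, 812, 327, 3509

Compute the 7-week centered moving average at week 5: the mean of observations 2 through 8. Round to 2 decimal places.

Sum of periods 2–8: 4655 + 3937 + 378 + 3051 + 404 + 812 + 327 = 13564
Divide by 7: 13564 / 7 = 1937.71

1937.71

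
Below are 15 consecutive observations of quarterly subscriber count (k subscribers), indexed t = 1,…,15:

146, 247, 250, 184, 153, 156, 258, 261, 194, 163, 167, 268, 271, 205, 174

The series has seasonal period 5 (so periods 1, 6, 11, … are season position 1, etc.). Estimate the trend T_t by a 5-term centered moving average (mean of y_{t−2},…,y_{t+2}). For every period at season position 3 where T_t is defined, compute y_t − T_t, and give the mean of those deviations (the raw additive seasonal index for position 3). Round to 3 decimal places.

54.200

Season position 3 occurs at t = 3, 8, 13 (where T_t is defined).
t=3: T_3 = 196.00000; y_3 − T_3 = 250 − 196.00000 = 54.00000
t=8: T_8 = 206.40000; y_8 − T_8 = 261 − 206.40000 = 54.60000
t=13: T_13 = 217.00000; y_13 − T_13 = 271 − 217.00000 = 54.00000
Mean deviation: (54.00000 + 54.60000 + 54.00000) / 3 = 54.200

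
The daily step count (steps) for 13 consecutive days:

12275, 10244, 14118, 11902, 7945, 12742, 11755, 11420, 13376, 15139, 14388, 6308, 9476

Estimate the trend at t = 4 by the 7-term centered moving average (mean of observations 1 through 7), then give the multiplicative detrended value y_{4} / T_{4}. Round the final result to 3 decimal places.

1.029

Trend T_4 = (12275 + 10244 + 14118 + 11902 + 7945 + 12742 + 11755) / 7 = 80981/7 = 11568.71429
Ratio to trend: 11902 / 11568.71429 = 1.029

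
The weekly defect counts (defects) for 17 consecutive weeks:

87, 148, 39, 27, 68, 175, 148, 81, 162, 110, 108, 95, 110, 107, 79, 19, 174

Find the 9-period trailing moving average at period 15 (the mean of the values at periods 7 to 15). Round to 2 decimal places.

Sum of periods 7–15: 148 + 81 + 162 + 110 + 108 + 95 + 110 + 107 + 79 = 1000
Divide by 9: 1000 / 9 = 111.11

111.11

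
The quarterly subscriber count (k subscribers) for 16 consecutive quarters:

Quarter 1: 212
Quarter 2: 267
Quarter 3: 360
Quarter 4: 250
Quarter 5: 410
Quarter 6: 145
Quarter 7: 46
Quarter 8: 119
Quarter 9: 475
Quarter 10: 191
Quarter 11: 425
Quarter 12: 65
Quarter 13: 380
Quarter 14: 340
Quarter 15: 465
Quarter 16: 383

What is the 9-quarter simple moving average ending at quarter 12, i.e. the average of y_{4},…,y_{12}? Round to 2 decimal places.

Sum of periods 4–12: 250 + 410 + 145 + 46 + 119 + 475 + 191 + 425 + 65 = 2126
Divide by 9: 2126 / 9 = 236.22

236.22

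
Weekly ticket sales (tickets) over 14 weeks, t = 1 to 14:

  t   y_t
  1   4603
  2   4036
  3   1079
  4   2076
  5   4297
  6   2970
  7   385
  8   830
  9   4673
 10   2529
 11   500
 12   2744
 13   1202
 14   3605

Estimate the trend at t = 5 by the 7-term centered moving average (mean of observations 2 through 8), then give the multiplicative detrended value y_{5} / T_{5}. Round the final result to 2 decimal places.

1.92

Trend T_5 = (4036 + 1079 + 2076 + 4297 + 2970 + 385 + 830) / 7 = 15673/7 = 2239.0000
Ratio to trend: 4297 / 2239.0000 = 1.92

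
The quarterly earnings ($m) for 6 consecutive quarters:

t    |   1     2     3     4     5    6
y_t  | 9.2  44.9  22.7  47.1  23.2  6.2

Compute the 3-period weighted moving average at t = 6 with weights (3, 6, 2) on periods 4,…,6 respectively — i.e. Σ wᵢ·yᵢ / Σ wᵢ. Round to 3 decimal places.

26.627

Weighted sum: 3·47.1 + 6·23.2 + 2·6.2 = 141.3 + 139.2 + 12.4 = 292.9
Weight total: 3 + 6 + 2 = 11
WMA = 292.9 / 11 = 26.627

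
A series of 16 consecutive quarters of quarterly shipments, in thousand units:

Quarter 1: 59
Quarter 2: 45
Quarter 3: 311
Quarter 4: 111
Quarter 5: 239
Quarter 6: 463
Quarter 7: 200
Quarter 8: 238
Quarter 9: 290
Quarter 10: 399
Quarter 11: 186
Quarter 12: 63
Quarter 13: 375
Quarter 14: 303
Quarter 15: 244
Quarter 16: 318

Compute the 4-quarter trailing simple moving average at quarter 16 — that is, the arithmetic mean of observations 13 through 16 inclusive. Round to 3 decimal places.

310.000

Sum of periods 13–16: 375 + 303 + 244 + 318 = 1240
Divide by 4: 1240 / 4 = 310.000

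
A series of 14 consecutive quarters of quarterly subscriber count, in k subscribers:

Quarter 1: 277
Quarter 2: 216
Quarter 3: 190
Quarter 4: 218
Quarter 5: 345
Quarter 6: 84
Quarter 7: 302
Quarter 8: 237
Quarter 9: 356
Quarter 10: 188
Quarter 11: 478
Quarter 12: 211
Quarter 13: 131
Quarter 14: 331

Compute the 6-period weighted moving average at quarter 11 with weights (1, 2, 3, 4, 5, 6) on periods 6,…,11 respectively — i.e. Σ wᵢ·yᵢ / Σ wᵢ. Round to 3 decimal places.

Weighted sum: 1·84 + 2·302 + 3·237 + 4·356 + 5·188 + 6·478 = 84 + 604 + 711 + 1424 + 940 + 2868 = 6631
Weight total: 1 + 2 + 3 + 4 + 5 + 6 = 21
WMA = 6631 / 21 = 315.762

315.762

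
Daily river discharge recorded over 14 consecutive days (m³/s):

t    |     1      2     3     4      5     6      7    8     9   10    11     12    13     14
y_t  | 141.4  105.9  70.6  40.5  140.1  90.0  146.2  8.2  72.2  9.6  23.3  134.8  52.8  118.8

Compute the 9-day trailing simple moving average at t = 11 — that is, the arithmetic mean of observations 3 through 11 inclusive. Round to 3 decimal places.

Sum of periods 3–11: 70.6 + 40.5 + 140.1 + 90.0 + 146.2 + 8.2 + 72.2 + 9.6 + 23.3 = 600.7
Divide by 9: 600.7 / 9 = 66.744

66.744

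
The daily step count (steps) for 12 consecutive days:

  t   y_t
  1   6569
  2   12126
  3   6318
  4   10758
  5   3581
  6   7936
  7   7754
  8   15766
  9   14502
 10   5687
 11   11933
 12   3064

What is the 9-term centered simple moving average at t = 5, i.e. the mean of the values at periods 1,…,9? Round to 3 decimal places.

Sum of periods 1–9: 6569 + 12126 + 6318 + 10758 + 3581 + 7936 + 7754 + 15766 + 14502 = 85310
Divide by 9: 85310 / 9 = 9478.889

9478.889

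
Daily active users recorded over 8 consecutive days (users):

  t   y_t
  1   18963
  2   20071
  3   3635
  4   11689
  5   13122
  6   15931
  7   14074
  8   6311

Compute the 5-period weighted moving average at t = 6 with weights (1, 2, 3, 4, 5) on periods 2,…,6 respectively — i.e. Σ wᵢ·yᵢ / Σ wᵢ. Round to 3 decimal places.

Weighted sum: 1·20071 + 2·3635 + 3·11689 + 4·13122 + 5·15931 = 20071 + 7270 + 35067 + 52488 + 79655 = 194551
Weight total: 1 + 2 + 3 + 4 + 5 = 15
WMA = 194551 / 15 = 12970.067

12970.067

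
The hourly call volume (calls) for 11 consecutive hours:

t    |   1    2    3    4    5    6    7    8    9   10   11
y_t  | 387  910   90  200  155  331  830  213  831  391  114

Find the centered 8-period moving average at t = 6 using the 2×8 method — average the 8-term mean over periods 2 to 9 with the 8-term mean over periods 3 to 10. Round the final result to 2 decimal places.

Sum over 2–9: 910 + 90 + 200 + 155 + 331 + 830 + 213 + 831 = 3560
Sum over 3–10: 90 + 200 + 155 + 331 + 830 + 213 + 831 + 391 = 3041
CMA at t=6 = (3560 + 3041) / (2·8) = 6601 / 16 = 412.56

412.56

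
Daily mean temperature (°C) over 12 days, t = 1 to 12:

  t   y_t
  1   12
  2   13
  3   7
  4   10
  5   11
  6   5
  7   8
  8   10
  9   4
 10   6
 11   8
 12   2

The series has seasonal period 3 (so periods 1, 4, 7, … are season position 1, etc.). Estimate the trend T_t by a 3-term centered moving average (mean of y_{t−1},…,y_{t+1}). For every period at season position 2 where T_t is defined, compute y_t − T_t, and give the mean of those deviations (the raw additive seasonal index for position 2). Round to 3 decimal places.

2.500

Season position 2 occurs at t = 2, 5, 8, 11 (where T_t is defined).
t=2: T_2 = 10.66667; y_2 − T_2 = 13 − 10.66667 = 2.33333
t=5: T_5 = 8.66667; y_5 − T_5 = 11 − 8.66667 = 2.33333
t=8: T_8 = 7.33333; y_8 − T_8 = 10 − 7.33333 = 2.66667
t=11: T_11 = 5.33333; y_11 − T_11 = 8 − 5.33333 = 2.66667
Mean deviation: (2.33333 + 2.33333 + 2.66667 + 2.66667) / 4 = 2.500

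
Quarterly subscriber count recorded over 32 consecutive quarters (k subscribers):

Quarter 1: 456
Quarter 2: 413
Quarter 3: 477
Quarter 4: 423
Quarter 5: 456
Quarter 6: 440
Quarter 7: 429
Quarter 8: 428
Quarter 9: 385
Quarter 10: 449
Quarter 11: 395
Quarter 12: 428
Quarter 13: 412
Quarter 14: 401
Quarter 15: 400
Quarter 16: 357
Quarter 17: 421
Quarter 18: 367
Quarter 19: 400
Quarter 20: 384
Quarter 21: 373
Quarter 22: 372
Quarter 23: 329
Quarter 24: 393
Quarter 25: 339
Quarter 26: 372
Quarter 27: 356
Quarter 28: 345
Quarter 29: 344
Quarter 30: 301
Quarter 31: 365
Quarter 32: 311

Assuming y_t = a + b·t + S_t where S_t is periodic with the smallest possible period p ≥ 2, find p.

First differences y_{t+1} − y_t: -43, 64, -54, 33, -16, -11, -1, -43, 64, -54, 33, -16, -11, -1, -43, 64, …
The difference pattern repeats every 7 terms and not for any smaller step, so p = 7.

7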